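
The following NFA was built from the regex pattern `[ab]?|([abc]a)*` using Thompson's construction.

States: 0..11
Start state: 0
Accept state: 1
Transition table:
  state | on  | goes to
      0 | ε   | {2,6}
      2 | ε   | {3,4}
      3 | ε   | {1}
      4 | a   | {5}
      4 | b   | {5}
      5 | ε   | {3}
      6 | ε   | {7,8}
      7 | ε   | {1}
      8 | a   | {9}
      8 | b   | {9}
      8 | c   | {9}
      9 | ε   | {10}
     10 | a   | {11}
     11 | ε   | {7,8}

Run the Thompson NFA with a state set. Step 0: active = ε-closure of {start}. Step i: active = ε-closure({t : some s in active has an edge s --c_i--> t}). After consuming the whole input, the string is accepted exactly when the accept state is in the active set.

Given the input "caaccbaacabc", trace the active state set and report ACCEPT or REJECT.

Answer: REJECT

Steps:
start: ε-closure({0}) = {0,1,2,3,4,6,7,8}
'c' @ 1: {9,10}
'a' @ 2: {1,7,8,11}  (accept∈set)
'a' @ 3: {9,10}
'c' @ 4: {}  — dead — no transitions
rest 'cbaacabc' ignored (set empty)
final: {}; accept 1 not in set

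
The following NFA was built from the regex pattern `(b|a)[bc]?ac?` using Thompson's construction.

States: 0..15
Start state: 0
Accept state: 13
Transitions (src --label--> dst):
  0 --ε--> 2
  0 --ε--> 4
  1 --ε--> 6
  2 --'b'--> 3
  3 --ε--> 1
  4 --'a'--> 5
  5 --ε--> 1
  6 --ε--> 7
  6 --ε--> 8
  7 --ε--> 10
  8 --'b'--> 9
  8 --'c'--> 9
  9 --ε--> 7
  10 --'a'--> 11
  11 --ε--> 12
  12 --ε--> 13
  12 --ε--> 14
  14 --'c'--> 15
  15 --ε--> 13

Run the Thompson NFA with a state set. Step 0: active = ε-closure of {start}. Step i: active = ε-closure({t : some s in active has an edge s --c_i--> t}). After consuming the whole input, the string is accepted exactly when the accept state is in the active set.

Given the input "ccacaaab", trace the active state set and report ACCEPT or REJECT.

start: ε-closure({0}) = {0,2,4}
'c' @ 1: {}  — no active states
rest 'cacaaab' ignored (set empty)
end set {} — state 13 not in

Answer: REJECT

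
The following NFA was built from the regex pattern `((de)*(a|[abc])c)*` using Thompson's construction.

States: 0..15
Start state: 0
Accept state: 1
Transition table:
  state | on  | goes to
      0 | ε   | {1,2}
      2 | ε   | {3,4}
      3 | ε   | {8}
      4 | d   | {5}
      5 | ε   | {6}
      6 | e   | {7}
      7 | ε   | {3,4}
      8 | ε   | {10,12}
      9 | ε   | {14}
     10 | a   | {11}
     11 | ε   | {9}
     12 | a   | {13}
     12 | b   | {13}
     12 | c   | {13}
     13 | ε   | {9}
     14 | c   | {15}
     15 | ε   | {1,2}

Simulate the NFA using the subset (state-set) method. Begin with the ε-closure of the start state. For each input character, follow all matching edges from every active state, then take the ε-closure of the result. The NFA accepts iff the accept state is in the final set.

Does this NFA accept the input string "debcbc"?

Answer: ACCEPT

Steps:
initial (ε-close {0}): {0,1,2,3,4,8,10,12}
'd' @ 1: {5,6}
'e' @ 2: {3,4,7,8,10,12}
'b' @ 3: {9,13,14}
'c' @ 4: {1,2,3,4,8,10,12,15}  [accepting]
'b' @ 5: {9,13,14}
'c' @ 6: {1,2,3,4,8,10,12,15}  [accepting]
after full input: {1,2,3,4,8,10,12,15}  (accept=1 in)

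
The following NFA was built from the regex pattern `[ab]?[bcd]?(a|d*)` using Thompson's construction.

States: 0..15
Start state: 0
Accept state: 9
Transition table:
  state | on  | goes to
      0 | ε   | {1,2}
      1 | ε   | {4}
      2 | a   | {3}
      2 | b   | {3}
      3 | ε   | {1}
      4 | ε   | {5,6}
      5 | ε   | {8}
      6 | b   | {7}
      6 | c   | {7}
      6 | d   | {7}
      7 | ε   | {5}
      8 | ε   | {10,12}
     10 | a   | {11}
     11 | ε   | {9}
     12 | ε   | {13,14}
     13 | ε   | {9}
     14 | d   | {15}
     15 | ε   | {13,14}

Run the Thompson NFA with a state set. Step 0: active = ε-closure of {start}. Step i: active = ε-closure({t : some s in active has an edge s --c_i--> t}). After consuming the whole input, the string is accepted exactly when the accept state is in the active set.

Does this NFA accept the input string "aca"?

Answer: ACCEPT

Derivation:
S₀ = ε-closure({0}) = {0,1,2,4,5,6,8,9,10,12,13,14}
'a' @ 1: {1,3,4,5,6,8,9,10,11,12,13,14}  (accept∈set)
'c' @ 2: {5,7,8,9,10,12,13,14}  (accept∈set)
'a' @ 3: {9,11}  (accept∈set)
after full input: {9,11}  (accept=9 in)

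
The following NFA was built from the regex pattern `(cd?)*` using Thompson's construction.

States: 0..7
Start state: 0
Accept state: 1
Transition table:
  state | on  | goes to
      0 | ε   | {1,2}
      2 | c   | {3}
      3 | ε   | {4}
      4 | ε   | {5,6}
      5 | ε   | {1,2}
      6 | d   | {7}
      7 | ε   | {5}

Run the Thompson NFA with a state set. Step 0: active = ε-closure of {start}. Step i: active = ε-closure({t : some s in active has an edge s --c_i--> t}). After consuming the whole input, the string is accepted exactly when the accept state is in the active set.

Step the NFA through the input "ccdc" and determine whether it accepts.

Answer: ACCEPT

Derivation:
start: ε-closure({0}) = {0,1,2}
'c' @ 1: {1,2,3,4,5,6}  (accept∈set)
'c' @ 2: {1,2,3,4,5,6}  (accept∈set)
'd' @ 3: {1,2,5,7}  (accept∈set)
'c' @ 4: {1,2,3,4,5,6}  (accept∈set)
final: {1,2,3,4,5,6}; accept 1 in set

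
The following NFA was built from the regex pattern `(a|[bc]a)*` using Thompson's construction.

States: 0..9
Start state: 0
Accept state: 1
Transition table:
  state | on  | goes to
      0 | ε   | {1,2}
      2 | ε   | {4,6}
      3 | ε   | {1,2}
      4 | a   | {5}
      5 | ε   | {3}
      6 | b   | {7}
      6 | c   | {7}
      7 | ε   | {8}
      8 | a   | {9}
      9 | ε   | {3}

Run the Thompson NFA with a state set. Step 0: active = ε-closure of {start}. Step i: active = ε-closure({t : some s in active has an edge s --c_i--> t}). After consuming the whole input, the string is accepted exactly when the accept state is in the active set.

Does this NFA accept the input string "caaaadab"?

start: ε-closure({0}) = {0,1,2,4,6}
'c' @ 1: {7,8}
'a' @ 2: {1,2,3,4,6,9}  [accepting]
'a' @ 3: {1,2,3,4,5,6}  [accepting]
'a' @ 4: {1,2,3,4,5,6}  [accepting]
'a' @ 5: {1,2,3,4,5,6}  [accepting]
'd' @ 6: {}  — state set empty
rest 'ab' ignored (set empty)
end set {} — state 1 not in

Answer: REJECT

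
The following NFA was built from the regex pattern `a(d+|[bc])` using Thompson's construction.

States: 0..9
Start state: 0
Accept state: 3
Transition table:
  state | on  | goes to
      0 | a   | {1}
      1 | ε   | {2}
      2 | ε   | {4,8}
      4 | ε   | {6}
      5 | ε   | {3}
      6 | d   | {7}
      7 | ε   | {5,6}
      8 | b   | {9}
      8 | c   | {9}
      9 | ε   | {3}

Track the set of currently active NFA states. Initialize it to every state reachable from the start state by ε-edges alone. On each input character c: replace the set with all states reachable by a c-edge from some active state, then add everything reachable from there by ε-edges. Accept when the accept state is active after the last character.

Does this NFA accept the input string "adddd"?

initial (ε-close {0}): {0}
'a' @ 1: {1,2,4,6,8}
'd' @ 2: {3,5,6,7}  [accepting]
'd' @ 3: {3,5,6,7}  [accepting]
'd' @ 4: {3,5,6,7}  [accepting]
'd' @ 5: {3,5,6,7}  [accepting]
after full input: {3,5,6,7}  (accept=3 in)

Answer: ACCEPT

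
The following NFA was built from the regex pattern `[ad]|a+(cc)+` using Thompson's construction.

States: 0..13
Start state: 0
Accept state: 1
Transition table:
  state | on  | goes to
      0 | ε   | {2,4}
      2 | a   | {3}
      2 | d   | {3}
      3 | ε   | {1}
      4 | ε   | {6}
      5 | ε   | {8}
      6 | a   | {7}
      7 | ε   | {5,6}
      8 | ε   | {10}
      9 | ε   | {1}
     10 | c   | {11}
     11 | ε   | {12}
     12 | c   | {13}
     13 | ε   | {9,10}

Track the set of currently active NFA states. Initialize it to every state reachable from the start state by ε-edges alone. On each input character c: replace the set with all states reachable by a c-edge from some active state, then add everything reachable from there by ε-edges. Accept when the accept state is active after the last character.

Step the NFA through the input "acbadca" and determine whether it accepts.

initial (ε-close {0}): {0,2,4,6}
'a' @ 1: {1,3,5,6,7,8,10}  ✓accept
'c' @ 2: {11,12}
'b' @ 3: {}  — state set empty
rest 'adca' ignored (set empty)
end set {} — state 1 not in

Answer: REJECT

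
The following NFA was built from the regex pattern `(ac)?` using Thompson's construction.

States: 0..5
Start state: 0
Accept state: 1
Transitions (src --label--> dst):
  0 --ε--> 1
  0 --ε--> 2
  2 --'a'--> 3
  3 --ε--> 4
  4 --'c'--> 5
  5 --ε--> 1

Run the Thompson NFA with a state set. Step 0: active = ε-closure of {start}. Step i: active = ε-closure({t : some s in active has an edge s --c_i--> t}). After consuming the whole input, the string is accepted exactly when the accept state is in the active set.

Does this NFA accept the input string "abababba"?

Answer: REJECT

Steps:
initial (ε-close {0}): {0,1,2}
'a' @ 1: {3,4}
'b' @ 2: {}  — dead — no transitions
rest 'ababba' ignored (set empty)
after full input: {}  (accept=1 not in)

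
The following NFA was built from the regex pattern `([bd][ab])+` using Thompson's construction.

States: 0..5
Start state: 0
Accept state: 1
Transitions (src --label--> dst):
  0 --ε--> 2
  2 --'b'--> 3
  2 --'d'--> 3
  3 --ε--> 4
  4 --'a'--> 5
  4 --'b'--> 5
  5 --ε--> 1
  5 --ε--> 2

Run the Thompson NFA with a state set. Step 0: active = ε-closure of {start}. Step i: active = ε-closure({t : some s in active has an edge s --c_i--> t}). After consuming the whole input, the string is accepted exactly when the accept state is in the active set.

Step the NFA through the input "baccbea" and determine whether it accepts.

Answer: REJECT

Derivation:
initial (ε-close {0}): {0,2}
'b' @ 1: {3,4}
'a' @ 2: {1,2,5}  ✓accept
'c' @ 3: {}  — no active states
rest 'cbea' ignored (set empty)
end set {} — state 1 not in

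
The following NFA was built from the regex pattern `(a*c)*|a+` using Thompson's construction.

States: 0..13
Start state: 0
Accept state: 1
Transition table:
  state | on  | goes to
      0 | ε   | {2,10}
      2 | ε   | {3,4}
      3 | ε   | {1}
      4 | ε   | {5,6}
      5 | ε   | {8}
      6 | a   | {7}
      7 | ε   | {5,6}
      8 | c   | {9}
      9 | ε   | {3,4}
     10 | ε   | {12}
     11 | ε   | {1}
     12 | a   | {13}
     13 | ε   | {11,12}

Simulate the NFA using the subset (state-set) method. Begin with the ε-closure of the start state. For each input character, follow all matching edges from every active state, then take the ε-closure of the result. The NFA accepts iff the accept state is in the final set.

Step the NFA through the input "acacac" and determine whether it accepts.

start: ε-closure({0}) = {0,1,2,3,4,5,6,8,10,12}
'a' @ 1: {1,5,6,7,8,11,12,13}  [accepting]
'c' @ 2: {1,3,4,5,6,8,9}  [accepting]
'a' @ 3: {5,6,7,8}
'c' @ 4: {1,3,4,5,6,8,9}  [accepting]
'a' @ 5: {5,6,7,8}
'c' @ 6: {1,3,4,5,6,8,9}  [accepting]
final: {1,3,4,5,6,8,9}; accept 1 in set

Answer: ACCEPT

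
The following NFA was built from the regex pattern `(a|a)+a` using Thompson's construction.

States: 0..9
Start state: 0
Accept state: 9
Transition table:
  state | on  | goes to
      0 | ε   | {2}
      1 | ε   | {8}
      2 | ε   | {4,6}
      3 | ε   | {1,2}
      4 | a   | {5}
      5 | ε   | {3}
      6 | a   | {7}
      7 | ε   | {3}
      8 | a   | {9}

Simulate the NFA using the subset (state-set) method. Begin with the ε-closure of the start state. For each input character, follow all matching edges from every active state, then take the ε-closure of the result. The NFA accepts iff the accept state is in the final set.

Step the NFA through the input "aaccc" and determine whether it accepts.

start: ε-closure({0}) = {0,2,4,6}
'a' @ 1: {1,2,3,4,5,6,7,8}
'a' @ 2: {1,2,3,4,5,6,7,8,9}  (accept∈set)
'c' @ 3: {}  — dead — no transitions
rest 'cc' ignored (set empty)
final: {}; accept 9 not in set

Answer: REJECT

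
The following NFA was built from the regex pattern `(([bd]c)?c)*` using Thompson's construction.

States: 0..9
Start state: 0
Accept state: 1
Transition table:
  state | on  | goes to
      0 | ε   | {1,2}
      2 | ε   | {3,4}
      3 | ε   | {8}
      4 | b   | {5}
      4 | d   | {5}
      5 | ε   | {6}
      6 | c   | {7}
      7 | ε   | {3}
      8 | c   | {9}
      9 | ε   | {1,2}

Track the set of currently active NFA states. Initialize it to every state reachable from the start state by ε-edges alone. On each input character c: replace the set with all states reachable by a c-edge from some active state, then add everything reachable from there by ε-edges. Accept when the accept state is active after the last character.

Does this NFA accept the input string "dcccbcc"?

initial (ε-close {0}): {0,1,2,3,4,8}
'd' @ 1: {5,6}
'c' @ 2: {3,7,8}
'c' @ 3: {1,2,3,4,8,9}  [accepting]
'c' @ 4: {1,2,3,4,8,9}  [accepting]
'b' @ 5: {5,6}
'c' @ 6: {3,7,8}
'c' @ 7: {1,2,3,4,8,9}  [accepting]
end set {1,2,3,4,8,9} — state 1 in

Answer: ACCEPT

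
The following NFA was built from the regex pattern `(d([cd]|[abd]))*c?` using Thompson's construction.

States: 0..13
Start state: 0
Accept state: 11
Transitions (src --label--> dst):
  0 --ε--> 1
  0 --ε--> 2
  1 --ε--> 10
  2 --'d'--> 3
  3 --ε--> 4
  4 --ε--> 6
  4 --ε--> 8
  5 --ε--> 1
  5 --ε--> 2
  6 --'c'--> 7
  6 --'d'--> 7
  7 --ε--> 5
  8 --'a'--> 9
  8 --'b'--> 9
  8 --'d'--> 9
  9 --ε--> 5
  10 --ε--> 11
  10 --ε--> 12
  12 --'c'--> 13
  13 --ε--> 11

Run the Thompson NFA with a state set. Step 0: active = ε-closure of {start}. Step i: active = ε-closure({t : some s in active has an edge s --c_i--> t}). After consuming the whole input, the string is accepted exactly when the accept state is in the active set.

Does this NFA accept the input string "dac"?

Answer: ACCEPT

Derivation:
initial (ε-close {0}): {0,1,2,10,11,12}
'd' @ 1: {3,4,6,8}
'a' @ 2: {1,2,5,9,10,11,12}  (accept∈set)
'c' @ 3: {11,13}  (accept∈set)
end set {11,13} — state 11 in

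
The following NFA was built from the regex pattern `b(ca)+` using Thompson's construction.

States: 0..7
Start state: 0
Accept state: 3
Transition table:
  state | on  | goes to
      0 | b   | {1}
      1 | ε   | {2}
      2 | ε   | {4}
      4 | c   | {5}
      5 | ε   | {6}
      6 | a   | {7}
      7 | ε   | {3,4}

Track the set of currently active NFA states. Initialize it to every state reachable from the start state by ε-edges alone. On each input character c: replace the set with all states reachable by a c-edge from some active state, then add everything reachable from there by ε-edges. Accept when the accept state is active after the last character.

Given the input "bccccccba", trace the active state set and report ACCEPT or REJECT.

Answer: REJECT

Trace:
start: ε-closure({0}) = {0}
'b' @ 1: {1,2,4}
'c' @ 2: {5,6}
'c' @ 3: {}  — dead — no transitions
rest 'ccccba' ignored (set empty)
final: {}; accept 3 not in set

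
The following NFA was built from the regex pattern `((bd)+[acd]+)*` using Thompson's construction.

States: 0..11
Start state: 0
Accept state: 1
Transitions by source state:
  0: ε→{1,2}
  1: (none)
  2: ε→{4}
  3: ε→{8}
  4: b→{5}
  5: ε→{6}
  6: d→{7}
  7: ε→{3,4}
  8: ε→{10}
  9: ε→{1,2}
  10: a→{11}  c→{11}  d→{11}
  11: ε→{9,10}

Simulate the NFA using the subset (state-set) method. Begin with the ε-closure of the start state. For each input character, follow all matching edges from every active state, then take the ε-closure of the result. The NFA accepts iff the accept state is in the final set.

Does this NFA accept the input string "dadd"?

S₀ = ε-closure({0}) = {0,1,2,4}
'd' @ 1: {}  — no active states
rest 'add' ignored (set empty)
end set {} — state 1 not in

Answer: REJECT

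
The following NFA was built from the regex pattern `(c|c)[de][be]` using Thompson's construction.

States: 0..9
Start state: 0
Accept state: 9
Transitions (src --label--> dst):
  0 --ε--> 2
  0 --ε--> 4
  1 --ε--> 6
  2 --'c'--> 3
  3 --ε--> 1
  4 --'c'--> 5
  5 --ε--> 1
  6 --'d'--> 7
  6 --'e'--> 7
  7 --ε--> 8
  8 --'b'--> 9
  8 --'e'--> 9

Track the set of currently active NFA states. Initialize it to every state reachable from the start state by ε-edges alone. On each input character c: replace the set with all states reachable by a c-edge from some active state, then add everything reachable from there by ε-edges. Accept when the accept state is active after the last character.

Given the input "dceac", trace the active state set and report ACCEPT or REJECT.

initial (ε-close {0}): {0,2,4}
'd' @ 1: {}  — state set empty
rest 'ceac' ignored (set empty)
after full input: {}  (accept=9 not in)

Answer: REJECT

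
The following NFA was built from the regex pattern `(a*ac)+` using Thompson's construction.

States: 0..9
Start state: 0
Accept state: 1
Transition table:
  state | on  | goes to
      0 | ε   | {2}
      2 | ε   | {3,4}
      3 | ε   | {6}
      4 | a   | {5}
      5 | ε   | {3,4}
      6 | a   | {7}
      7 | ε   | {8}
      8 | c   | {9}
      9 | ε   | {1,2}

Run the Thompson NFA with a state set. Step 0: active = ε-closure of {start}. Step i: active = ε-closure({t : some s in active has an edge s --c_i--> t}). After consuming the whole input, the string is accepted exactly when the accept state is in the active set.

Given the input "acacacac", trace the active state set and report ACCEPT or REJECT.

S₀ = ε-closure({0}) = {0,2,3,4,6}
'a' @ 1: {3,4,5,6,7,8}
'c' @ 2: {1,2,3,4,6,9}  ✓accept
'a' @ 3: {3,4,5,6,7,8}
'c' @ 4: {1,2,3,4,6,9}  ✓accept
'a' @ 5: {3,4,5,6,7,8}
'c' @ 6: {1,2,3,4,6,9}  ✓accept
'a' @ 7: {3,4,5,6,7,8}
'c' @ 8: {1,2,3,4,6,9}  ✓accept
end set {1,2,3,4,6,9} — state 1 in

Answer: ACCEPT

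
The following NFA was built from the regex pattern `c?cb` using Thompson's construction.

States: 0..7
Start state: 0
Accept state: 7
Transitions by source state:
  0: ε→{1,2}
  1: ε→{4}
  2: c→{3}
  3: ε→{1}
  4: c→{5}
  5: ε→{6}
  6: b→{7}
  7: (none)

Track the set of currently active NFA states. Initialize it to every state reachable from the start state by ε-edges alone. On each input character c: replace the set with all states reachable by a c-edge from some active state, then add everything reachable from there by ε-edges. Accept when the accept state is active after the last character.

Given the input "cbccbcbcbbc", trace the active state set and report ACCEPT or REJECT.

Answer: REJECT

Trace:
initial (ε-close {0}): {0,1,2,4}
'c' @ 1: {1,3,4,5,6}
'b' @ 2: {7}  [accepting]
'c' @ 3: {}  — state set empty
rest 'cbcbcbbc' ignored (set empty)
end set {} — state 7 not in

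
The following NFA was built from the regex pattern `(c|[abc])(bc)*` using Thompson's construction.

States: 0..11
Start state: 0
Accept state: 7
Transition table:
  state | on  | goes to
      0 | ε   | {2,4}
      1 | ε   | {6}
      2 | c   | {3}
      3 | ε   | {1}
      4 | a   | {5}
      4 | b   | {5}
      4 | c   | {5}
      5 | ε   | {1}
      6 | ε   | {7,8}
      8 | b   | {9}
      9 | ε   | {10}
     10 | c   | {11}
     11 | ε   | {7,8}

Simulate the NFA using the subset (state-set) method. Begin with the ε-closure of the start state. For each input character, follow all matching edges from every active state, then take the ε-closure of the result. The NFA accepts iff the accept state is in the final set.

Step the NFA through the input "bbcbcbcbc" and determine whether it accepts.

Answer: ACCEPT

Derivation:
S₀ = ε-closure({0}) = {0,2,4}
'b' @ 1: {1,5,6,7,8}  ✓accept
'b' @ 2: {9,10}
'c' @ 3: {7,8,11}  ✓accept
'b' @ 4: {9,10}
'c' @ 5: {7,8,11}  ✓accept
'b' @ 6: {9,10}
'c' @ 7: {7,8,11}  ✓accept
'b' @ 8: {9,10}
'c' @ 9: {7,8,11}  ✓accept
after full input: {7,8,11}  (accept=7 in)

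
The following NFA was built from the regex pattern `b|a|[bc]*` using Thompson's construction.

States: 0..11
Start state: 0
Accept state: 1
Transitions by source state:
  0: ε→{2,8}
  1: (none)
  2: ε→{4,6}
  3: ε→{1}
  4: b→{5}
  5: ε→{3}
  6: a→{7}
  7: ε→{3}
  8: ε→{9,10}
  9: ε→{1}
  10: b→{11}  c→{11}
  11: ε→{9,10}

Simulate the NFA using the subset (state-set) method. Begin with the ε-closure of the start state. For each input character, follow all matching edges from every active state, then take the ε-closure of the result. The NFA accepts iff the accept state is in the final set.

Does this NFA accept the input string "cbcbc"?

initial (ε-close {0}): {0,1,2,4,6,8,9,10}
'c' @ 1: {1,9,10,11}  ✓accept
'b' @ 2: {1,9,10,11}  ✓accept
'c' @ 3: {1,9,10,11}  ✓accept
'b' @ 4: {1,9,10,11}  ✓accept
'c' @ 5: {1,9,10,11}  ✓accept
end set {1,9,10,11} — state 1 in

Answer: ACCEPT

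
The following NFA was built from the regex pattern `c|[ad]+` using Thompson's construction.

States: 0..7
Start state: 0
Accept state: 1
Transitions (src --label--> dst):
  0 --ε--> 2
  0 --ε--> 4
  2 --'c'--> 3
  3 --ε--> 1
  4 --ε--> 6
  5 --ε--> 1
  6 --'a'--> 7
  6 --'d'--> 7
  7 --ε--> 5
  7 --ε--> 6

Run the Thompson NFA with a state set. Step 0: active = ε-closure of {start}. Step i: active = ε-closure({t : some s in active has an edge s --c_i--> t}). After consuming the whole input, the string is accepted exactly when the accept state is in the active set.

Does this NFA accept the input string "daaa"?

initial (ε-close {0}): {0,2,4,6}
'd' @ 1: {1,5,6,7}  (accept∈set)
'a' @ 2: {1,5,6,7}  (accept∈set)
'a' @ 3: {1,5,6,7}  (accept∈set)
'a' @ 4: {1,5,6,7}  (accept∈set)
end set {1,5,6,7} — state 1 in

Answer: ACCEPT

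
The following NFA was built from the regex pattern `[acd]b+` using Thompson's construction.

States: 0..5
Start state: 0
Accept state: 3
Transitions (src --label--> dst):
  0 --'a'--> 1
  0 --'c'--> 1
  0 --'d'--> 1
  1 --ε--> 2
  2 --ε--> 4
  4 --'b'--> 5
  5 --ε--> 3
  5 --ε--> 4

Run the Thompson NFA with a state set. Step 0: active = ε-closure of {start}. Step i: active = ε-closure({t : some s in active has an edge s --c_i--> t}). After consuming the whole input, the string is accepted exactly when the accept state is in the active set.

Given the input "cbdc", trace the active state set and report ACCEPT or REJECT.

initial (ε-close {0}): {0}
'c' @ 1: {1,2,4}
'b' @ 2: {3,4,5}  [accepting]
'd' @ 3: {}  — state set empty
rest 'c' ignored (set empty)
after full input: {}  (accept=3 not in)

Answer: REJECT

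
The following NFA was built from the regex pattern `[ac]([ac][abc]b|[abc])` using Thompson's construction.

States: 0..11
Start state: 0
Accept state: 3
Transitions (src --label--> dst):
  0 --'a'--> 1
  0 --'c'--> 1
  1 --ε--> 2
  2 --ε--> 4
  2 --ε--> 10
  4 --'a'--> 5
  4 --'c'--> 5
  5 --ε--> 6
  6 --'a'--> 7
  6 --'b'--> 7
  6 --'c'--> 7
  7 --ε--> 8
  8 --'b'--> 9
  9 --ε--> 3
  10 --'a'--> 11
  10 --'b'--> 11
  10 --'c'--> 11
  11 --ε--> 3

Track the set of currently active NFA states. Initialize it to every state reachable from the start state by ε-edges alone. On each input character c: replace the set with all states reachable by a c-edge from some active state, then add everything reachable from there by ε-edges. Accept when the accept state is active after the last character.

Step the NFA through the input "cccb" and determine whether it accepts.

S₀ = ε-closure({0}) = {0}
'c' @ 1: {1,2,4,10}
'c' @ 2: {3,5,6,11}  [accepting]
'c' @ 3: {7,8}
'b' @ 4: {3,9}  [accepting]
after full input: {3,9}  (accept=3 in)

Answer: ACCEPT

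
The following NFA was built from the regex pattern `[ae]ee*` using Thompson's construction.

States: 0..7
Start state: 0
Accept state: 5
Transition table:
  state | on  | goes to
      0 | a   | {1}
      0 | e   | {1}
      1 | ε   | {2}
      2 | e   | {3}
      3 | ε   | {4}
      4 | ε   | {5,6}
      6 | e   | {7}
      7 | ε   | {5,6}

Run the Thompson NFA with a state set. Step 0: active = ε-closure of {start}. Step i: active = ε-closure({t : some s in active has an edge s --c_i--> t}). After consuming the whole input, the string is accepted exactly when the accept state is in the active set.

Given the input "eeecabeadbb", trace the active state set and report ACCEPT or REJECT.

start: ε-closure({0}) = {0}
'e' @ 1: {1,2}
'e' @ 2: {3,4,5,6}  (accept∈set)
'e' @ 3: {5,6,7}  (accept∈set)
'c' @ 4: {}  — no active states
rest 'abeadbb' ignored (set empty)
after full input: {}  (accept=5 not in)

Answer: REJECT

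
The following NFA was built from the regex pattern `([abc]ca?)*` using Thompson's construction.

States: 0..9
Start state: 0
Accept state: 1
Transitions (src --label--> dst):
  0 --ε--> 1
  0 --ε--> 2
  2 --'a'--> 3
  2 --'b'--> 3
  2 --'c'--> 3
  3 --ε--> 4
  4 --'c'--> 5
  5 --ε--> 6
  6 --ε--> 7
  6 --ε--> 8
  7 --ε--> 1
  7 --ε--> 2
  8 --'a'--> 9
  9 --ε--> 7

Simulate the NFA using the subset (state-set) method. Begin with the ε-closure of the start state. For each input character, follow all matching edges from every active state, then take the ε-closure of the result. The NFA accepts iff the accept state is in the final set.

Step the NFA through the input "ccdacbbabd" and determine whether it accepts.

S₀ = ε-closure({0}) = {0,1,2}
'c' @ 1: {3,4}
'c' @ 2: {1,2,5,6,7,8}  ✓accept
'd' @ 3: {}  — no active states
rest 'acbbabd' ignored (set empty)
final: {}; accept 1 not in set

Answer: REJECT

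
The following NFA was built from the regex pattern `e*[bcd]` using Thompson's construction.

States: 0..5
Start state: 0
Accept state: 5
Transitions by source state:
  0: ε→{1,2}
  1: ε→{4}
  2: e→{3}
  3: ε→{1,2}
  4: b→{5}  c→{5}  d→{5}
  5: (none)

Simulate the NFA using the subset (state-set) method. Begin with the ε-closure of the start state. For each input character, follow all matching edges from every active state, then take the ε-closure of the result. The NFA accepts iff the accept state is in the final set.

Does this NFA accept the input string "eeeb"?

Answer: ACCEPT

Derivation:
S₀ = ε-closure({0}) = {0,1,2,4}
'e' @ 1: {1,2,3,4}
'e' @ 2: {1,2,3,4}
'e' @ 3: {1,2,3,4}
'b' @ 4: {5}  ✓accept
after full input: {5}  (accept=5 in)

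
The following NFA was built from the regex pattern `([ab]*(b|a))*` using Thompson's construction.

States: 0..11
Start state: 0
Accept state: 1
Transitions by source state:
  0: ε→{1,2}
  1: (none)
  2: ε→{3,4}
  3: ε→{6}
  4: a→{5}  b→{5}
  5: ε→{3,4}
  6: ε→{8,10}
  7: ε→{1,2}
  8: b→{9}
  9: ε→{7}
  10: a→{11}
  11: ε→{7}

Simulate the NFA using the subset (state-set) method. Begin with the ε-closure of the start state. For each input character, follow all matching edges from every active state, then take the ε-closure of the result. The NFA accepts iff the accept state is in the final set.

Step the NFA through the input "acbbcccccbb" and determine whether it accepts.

S₀ = ε-closure({0}) = {0,1,2,3,4,6,8,10}
'a' @ 1: {1,2,3,4,5,6,7,8,10,11}  [accepting]
'c' @ 2: {}  — dead — no transitions
rest 'bbcccccbb' ignored (set empty)
after full input: {}  (accept=1 not in)

Answer: REJECT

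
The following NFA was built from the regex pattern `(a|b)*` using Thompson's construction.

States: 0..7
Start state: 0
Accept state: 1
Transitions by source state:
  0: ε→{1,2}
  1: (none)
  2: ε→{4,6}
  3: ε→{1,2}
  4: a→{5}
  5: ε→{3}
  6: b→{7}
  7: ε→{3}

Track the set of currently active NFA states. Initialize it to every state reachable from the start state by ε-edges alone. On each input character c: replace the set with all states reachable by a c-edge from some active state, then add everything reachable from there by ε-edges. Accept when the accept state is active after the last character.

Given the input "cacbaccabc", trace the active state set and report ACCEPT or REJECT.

Answer: REJECT

Derivation:
initial (ε-close {0}): {0,1,2,4,6}
'c' @ 1: {}  — no active states
rest 'acbaccabc' ignored (set empty)
final: {}; accept 1 not in set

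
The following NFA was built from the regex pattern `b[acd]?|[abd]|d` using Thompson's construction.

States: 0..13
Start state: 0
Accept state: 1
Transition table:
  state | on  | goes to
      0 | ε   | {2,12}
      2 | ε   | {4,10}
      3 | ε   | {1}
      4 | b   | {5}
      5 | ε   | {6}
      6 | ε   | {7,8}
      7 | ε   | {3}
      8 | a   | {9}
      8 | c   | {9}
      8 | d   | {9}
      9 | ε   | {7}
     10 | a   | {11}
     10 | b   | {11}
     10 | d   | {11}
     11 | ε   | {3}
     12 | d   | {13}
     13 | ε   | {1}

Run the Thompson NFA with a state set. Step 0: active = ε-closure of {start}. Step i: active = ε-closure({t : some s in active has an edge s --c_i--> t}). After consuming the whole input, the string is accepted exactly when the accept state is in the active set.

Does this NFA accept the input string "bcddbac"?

S₀ = ε-closure({0}) = {0,2,4,10,12}
'b' @ 1: {1,3,5,6,7,8,11}  [accepting]
'c' @ 2: {1,3,7,9}  [accepting]
'd' @ 3: {}  — dead — no transitions
rest 'dbac' ignored (set empty)
end set {} — state 1 not in

Answer: REJECT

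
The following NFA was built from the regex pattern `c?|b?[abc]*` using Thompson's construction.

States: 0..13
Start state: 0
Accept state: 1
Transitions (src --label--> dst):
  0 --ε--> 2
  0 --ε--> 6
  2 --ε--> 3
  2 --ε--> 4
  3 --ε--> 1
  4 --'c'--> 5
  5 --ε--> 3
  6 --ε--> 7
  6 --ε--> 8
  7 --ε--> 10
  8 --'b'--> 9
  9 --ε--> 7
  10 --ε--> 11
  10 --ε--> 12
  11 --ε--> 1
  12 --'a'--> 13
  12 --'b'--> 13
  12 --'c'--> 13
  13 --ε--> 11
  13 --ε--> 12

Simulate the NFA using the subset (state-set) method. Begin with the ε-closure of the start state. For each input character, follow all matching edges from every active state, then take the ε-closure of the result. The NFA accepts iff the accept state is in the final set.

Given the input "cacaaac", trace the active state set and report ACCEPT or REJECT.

S₀ = ε-closure({0}) = {0,1,2,3,4,6,7,8,10,11,12}
'c' @ 1: {1,3,5,11,12,13}  (accept∈set)
'a' @ 2: {1,11,12,13}  (accept∈set)
'c' @ 3: {1,11,12,13}  (accept∈set)
'a' @ 4: {1,11,12,13}  (accept∈set)
'a' @ 5: {1,11,12,13}  (accept∈set)
'a' @ 6: {1,11,12,13}  (accept∈set)
'c' @ 7: {1,11,12,13}  (accept∈set)
final: {1,11,12,13}; accept 1 in set

Answer: ACCEPT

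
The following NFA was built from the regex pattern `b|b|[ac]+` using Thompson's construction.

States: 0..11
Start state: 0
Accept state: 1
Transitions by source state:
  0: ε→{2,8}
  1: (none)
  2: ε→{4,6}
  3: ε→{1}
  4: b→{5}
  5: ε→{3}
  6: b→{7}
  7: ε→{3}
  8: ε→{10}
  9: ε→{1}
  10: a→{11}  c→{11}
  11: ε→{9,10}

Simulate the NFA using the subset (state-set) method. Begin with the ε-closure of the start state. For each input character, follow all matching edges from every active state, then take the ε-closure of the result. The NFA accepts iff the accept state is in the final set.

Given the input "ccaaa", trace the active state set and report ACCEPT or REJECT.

S₀ = ε-closure({0}) = {0,2,4,6,8,10}
'c' @ 1: {1,9,10,11}  ✓accept
'c' @ 2: {1,9,10,11}  ✓accept
'a' @ 3: {1,9,10,11}  ✓accept
'a' @ 4: {1,9,10,11}  ✓accept
'a' @ 5: {1,9,10,11}  ✓accept
final: {1,9,10,11}; accept 1 in set

Answer: ACCEPT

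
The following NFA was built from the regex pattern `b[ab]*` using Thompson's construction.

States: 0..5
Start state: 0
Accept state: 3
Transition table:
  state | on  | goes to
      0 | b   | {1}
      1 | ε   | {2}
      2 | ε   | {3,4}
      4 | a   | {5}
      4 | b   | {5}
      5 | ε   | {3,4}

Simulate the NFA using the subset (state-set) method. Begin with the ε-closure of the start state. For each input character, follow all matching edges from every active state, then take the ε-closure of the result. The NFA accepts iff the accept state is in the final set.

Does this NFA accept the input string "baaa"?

initial (ε-close {0}): {0}
'b' @ 1: {1,2,3,4}  ✓accept
'a' @ 2: {3,4,5}  ✓accept
'a' @ 3: {3,4,5}  ✓accept
'a' @ 4: {3,4,5}  ✓accept
final: {3,4,5}; accept 3 in set

Answer: ACCEPT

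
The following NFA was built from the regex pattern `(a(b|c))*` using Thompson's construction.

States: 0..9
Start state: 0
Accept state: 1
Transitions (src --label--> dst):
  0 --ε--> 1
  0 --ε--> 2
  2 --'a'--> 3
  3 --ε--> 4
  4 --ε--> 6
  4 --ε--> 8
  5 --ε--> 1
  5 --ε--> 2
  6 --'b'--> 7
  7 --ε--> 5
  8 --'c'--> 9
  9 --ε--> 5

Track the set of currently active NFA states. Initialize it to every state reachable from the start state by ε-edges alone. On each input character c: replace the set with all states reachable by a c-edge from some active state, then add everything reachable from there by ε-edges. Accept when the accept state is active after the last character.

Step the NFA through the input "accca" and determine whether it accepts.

Answer: REJECT

Trace:
S₀ = ε-closure({0}) = {0,1,2}
'a' @ 1: {3,4,6,8}
'c' @ 2: {1,2,5,9}  (accept∈set)
'c' @ 3: {}  — dead — no transitions
rest 'ca' ignored (set empty)
end set {} — state 1 not in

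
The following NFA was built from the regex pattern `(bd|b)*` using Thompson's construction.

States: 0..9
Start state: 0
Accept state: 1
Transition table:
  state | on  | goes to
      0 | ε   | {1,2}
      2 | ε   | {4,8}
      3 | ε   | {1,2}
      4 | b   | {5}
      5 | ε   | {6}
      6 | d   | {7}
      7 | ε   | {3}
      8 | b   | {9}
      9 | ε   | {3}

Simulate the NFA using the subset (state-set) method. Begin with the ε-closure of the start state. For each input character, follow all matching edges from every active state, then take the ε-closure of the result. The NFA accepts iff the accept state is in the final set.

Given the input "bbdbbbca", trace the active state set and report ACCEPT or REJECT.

Answer: REJECT

Trace:
initial (ε-close {0}): {0,1,2,4,8}
'b' @ 1: {1,2,3,4,5,6,8,9}  [accepting]
'b' @ 2: {1,2,3,4,5,6,8,9}  [accepting]
'd' @ 3: {1,2,3,4,7,8}  [accepting]
'b' @ 4: {1,2,3,4,5,6,8,9}  [accepting]
'b' @ 5: {1,2,3,4,5,6,8,9}  [accepting]
'b' @ 6: {1,2,3,4,5,6,8,9}  [accepting]
'c' @ 7: {}  — state set empty
rest 'a' ignored (set empty)
end set {} — state 1 not in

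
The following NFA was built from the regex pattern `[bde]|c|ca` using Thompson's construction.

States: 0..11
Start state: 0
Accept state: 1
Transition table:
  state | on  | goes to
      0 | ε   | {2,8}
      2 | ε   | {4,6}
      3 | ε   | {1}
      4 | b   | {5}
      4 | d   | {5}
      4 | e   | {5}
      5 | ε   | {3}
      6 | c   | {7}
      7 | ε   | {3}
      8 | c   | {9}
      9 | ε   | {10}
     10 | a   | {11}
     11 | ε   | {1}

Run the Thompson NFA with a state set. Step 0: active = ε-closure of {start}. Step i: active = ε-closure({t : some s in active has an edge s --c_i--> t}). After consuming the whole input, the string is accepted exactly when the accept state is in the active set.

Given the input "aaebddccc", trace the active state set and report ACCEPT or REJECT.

initial (ε-close {0}): {0,2,4,6,8}
'a' @ 1: {}  — dead — no transitions
rest 'aebddccc' ignored (set empty)
after full input: {}  (accept=1 not in)

Answer: REJECT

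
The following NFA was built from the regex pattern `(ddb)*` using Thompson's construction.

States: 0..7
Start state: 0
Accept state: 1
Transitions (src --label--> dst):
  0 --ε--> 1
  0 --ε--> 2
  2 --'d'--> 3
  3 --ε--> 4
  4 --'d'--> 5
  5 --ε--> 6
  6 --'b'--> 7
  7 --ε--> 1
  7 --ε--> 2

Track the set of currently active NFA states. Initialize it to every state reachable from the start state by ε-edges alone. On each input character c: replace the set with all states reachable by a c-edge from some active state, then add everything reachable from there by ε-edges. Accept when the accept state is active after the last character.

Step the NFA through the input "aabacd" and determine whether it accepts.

Answer: REJECT

Derivation:
S₀ = ε-closure({0}) = {0,1,2}
'a' @ 1: {}  — dead — no transitions
rest 'abacd' ignored (set empty)
end set {} — state 1 not in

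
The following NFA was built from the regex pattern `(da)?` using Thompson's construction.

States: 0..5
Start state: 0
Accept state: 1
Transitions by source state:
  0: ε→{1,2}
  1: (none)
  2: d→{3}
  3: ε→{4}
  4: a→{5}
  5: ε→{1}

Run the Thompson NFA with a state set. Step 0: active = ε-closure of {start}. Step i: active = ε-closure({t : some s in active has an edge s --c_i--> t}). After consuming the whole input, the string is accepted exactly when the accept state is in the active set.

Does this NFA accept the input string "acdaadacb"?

S₀ = ε-closure({0}) = {0,1,2}
'a' @ 1: {}  — no active states
rest 'cdaadacb' ignored (set empty)
after full input: {}  (accept=1 not in)

Answer: REJECT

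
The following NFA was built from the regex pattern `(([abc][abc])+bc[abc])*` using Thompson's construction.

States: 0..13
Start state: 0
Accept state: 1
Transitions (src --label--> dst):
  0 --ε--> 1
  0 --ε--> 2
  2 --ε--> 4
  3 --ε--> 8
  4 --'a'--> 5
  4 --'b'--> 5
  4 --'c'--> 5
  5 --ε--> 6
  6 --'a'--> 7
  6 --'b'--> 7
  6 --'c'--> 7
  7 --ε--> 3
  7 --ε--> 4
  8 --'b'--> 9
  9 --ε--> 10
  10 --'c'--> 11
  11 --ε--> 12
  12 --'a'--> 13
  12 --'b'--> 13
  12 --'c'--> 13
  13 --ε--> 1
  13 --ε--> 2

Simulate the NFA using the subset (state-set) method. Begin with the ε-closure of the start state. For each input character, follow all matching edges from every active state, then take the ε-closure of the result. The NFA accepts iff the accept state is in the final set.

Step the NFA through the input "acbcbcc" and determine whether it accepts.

Answer: ACCEPT

Steps:
start: ε-closure({0}) = {0,1,2,4}
'a' @ 1: {5,6}
'c' @ 2: {3,4,7,8}
'b' @ 3: {5,6,9,10}
'c' @ 4: {3,4,7,8,11,12}
'b' @ 5: {1,2,4,5,6,9,10,13}  (accept∈set)
'c' @ 6: {3,4,5,6,7,8,11,12}
'c' @ 7: {1,2,3,4,5,6,7,8,13}  (accept∈set)
end set {1,2,3,4,5,6,7,8,13} — state 1 in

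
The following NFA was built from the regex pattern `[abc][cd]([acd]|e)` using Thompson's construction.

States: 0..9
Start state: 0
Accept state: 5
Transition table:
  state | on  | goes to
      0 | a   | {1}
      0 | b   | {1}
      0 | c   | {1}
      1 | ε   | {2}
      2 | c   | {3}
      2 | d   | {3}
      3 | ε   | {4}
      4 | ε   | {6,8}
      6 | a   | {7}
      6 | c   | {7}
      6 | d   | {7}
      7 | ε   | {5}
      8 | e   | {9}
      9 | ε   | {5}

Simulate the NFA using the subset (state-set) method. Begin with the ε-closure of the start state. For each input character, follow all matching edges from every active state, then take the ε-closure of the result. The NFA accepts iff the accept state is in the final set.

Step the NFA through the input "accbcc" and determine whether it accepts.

Answer: REJECT

Trace:
S₀ = ε-closure({0}) = {0}
'a' @ 1: {1,2}
'c' @ 2: {3,4,6,8}
'c' @ 3: {5,7}  (accept∈set)
'b' @ 4: {}  — state set empty
rest 'cc' ignored (set empty)
end set {} — state 5 not in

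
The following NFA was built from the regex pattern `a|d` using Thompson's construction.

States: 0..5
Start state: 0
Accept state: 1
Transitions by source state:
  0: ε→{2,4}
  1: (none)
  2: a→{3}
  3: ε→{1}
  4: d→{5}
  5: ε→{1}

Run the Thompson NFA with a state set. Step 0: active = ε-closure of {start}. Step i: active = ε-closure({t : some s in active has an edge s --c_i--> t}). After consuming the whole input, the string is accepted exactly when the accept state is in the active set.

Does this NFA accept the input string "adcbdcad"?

start: ε-closure({0}) = {0,2,4}
'a' @ 1: {1,3}  (accept∈set)
'd' @ 2: {}  — no active states
rest 'cbdcad' ignored (set empty)
final: {}; accept 1 not in set

Answer: REJECT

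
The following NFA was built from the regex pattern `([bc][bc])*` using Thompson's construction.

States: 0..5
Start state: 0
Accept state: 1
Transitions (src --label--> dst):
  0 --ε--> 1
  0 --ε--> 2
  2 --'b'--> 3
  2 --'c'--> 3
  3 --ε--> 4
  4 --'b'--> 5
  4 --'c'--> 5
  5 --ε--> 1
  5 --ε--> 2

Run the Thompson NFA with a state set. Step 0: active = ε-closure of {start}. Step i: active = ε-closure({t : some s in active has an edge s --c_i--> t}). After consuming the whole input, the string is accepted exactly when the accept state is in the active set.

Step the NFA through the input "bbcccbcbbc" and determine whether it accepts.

S₀ = ε-closure({0}) = {0,1,2}
'b' @ 1: {3,4}
'b' @ 2: {1,2,5}  ✓accept
'c' @ 3: {3,4}
'c' @ 4: {1,2,5}  ✓accept
'c' @ 5: {3,4}
'b' @ 6: {1,2,5}  ✓accept
'c' @ 7: {3,4}
'b' @ 8: {1,2,5}  ✓accept
'b' @ 9: {3,4}
'c' @ 10: {1,2,5}  ✓accept
after full input: {1,2,5}  (accept=1 in)

Answer: ACCEPT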